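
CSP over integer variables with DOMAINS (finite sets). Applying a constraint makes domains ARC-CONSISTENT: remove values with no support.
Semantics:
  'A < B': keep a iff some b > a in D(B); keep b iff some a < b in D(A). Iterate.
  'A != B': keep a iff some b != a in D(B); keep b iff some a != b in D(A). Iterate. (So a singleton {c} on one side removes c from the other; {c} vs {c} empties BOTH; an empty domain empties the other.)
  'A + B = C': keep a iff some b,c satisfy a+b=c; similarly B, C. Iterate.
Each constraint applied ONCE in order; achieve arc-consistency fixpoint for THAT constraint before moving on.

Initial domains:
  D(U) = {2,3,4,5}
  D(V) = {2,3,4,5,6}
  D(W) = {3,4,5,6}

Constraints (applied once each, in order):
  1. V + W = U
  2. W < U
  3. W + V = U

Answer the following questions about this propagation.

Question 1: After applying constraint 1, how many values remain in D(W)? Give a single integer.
Constraint 1 (V + W = U) on D(V)={2,3,4,5,6} D(W)={3,4,5,6} D(U)={2,3,4,5}: V {2,3,4,5,6}->{2}; W {3,4,5,6}->{3}; U {2,3,4,5}->{5}
So after constraint 1: D(W)={3}, size = 1

Answer: 1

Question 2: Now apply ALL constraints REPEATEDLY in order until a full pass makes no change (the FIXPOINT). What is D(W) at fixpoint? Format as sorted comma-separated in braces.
Answer: {3}

Derivation:
pass 0 (initial): D(W)={3,4,5,6}
pass 1: U {2,3,4,5}->{5}; V {2,3,4,5,6}->{2}; W {3,4,5,6}->{3}
pass 2: no change
Fixpoint after 2 passes: D(W) = {3}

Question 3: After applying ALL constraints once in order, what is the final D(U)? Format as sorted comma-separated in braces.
Constraint 1 (V + W = U) on D(V)={2,3,4,5,6} D(W)={3,4,5,6} D(U)={2,3,4,5}: V {2,3,4,5,6}->{2}; W {3,4,5,6}->{3}; U {2,3,4,5}->{5}
Constraint 2 (W < U) on D(W)={3} D(U)={5}: no change
Constraint 3 (W + V = U) on D(W)={3} D(V)={2} D(U)={5}: no change
So after all 3 constraints: D(U) = {5}

Answer: {5}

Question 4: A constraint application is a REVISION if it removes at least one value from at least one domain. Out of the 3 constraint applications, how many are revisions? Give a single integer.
Constraint 1 (V + W = U) on D(V)={2,3,4,5,6} D(W)={3,4,5,6} D(U)={2,3,4,5}: V {2,3,4,5,6}->{2}; W {3,4,5,6}->{3}; U {2,3,4,5}->{5} => REVISION
Constraint 2 (W < U) on D(W)={3} D(U)={5}: no change => not a revision
Constraint 3 (W + V = U) on D(W)={3} D(V)={2} D(U)={5}: no change => not a revision
Total revisions = 1

Answer: 1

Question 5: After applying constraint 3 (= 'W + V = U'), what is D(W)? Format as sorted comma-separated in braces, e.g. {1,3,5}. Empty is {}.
Answer: {3}

Derivation:
Constraint 1 (V + W = U) on D(V)={2,3,4,5,6} D(W)={3,4,5,6} D(U)={2,3,4,5}: V {2,3,4,5,6}->{2}; W {3,4,5,6}->{3}; U {2,3,4,5}->{5}
Constraint 2 (W < U) on D(W)={3} D(U)={5}: no change
Constraint 3 (W + V = U) on D(W)={3} D(V)={2} D(U)={5}: no change
So after constraint 3: D(W) = {3}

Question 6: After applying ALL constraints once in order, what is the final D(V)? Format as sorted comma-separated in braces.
Constraint 1 (V + W = U) on D(V)={2,3,4,5,6} D(W)={3,4,5,6} D(U)={2,3,4,5}: V {2,3,4,5,6}->{2}; W {3,4,5,6}->{3}; U {2,3,4,5}->{5}
Constraint 2 (W < U) on D(W)={3} D(U)={5}: no change
Constraint 3 (W + V = U) on D(W)={3} D(V)={2} D(U)={5}: no change
So after all 3 constraints: D(V) = {2}

Answer: {2}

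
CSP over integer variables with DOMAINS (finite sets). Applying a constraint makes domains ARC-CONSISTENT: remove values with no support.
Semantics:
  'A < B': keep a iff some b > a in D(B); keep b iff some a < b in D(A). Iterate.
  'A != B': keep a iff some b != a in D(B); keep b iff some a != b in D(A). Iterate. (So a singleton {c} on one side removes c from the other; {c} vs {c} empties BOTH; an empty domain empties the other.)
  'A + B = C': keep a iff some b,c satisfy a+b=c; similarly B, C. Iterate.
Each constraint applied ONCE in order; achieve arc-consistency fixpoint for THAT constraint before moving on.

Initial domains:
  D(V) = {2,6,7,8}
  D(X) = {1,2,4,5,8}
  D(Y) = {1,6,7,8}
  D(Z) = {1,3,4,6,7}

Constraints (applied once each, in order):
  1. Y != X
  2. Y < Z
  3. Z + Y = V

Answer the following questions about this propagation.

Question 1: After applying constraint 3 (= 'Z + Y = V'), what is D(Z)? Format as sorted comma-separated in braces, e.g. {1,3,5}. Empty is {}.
Constraint 1 (Y != X) on D(Y)={1,6,7,8} D(X)={1,2,4,5,8}: no change
Constraint 2 (Y < Z) on D(Y)={1,6,7,8} D(Z)={1,3,4,6,7}: Y {1,6,7,8}->{1,6}; Z {1,3,4,6,7}->{3,4,6,7}
Constraint 3 (Z + Y = V) on D(Z)={3,4,6,7} D(Y)={1,6} D(V)={2,6,7,8}: Z {3,4,6,7}->{6,7}; Y {1,6}->{1}; V {2,6,7,8}->{7,8}
So after constraint 3: D(Z) = {6,7}

Answer: {6,7}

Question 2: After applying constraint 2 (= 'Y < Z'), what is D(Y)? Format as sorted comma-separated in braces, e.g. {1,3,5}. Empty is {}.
Answer: {1,6}

Derivation:
Constraint 1 (Y != X) on D(Y)={1,6,7,8} D(X)={1,2,4,5,8}: no change
Constraint 2 (Y < Z) on D(Y)={1,6,7,8} D(Z)={1,3,4,6,7}: Y {1,6,7,8}->{1,6}; Z {1,3,4,6,7}->{3,4,6,7}
So after constraint 2: D(Y) = {1,6}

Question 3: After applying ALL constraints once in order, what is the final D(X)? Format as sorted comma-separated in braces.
Answer: {1,2,4,5,8}

Derivation:
Constraint 1 (Y != X) on D(Y)={1,6,7,8} D(X)={1,2,4,5,8}: no change
Constraint 2 (Y < Z) on D(Y)={1,6,7,8} D(Z)={1,3,4,6,7}: Y {1,6,7,8}->{1,6}; Z {1,3,4,6,7}->{3,4,6,7}
Constraint 3 (Z + Y = V) on D(Z)={3,4,6,7} D(Y)={1,6} D(V)={2,6,7,8}: Z {3,4,6,7}->{6,7}; Y {1,6}->{1}; V {2,6,7,8}->{7,8}
So after all 3 constraints: D(X) = {1,2,4,5,8}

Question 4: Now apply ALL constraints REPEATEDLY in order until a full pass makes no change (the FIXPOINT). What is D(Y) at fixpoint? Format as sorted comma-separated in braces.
Answer: {1}

Derivation:
pass 0 (initial): D(Y)={1,6,7,8}
pass 1: V {2,6,7,8}->{7,8}; Y {1,6,7,8}->{1}; Z {1,3,4,6,7}->{6,7}
pass 2: X {1,2,4,5,8}->{2,4,5,8}
pass 3: no change
Fixpoint after 3 passes: D(Y) = {1}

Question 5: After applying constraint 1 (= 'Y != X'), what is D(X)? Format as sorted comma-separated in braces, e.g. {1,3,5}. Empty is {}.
Constraint 1 (Y != X) on D(Y)={1,6,7,8} D(X)={1,2,4,5,8}: no change
So after constraint 1: D(X) = {1,2,4,5,8}

Answer: {1,2,4,5,8}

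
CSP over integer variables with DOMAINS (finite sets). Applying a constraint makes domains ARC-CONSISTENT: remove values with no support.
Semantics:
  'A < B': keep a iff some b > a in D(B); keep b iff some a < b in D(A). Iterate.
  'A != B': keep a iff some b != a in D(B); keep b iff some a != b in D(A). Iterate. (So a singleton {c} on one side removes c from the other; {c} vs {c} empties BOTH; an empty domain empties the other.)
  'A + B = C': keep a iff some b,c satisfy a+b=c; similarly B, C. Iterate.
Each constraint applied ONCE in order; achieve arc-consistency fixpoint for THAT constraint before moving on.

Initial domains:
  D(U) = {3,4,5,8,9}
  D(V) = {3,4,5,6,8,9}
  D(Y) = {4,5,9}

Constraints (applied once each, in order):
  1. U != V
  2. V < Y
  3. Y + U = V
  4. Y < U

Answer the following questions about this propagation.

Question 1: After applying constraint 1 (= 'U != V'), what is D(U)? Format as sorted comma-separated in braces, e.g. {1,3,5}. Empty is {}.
Constraint 1 (U != V) on D(U)={3,4,5,8,9} D(V)={3,4,5,6,8,9}: no change
So after constraint 1: D(U) = {3,4,5,8,9}

Answer: {3,4,5,8,9}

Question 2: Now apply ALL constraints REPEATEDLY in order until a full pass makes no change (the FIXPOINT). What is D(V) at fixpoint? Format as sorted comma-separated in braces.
Answer: {}

Derivation:
pass 0 (initial): D(V)={3,4,5,6,8,9}
pass 1: U {3,4,5,8,9}->{}; V {3,4,5,6,8,9}->{8}; Y {4,5,9}->{}
pass 2: V {8}->{}
pass 3: no change
Fixpoint after 3 passes: D(V) = {}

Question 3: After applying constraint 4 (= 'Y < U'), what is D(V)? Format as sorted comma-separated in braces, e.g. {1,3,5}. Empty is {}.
Constraint 1 (U != V) on D(U)={3,4,5,8,9} D(V)={3,4,5,6,8,9}: no change
Constraint 2 (V < Y) on D(V)={3,4,5,6,8,9} D(Y)={4,5,9}: V {3,4,5,6,8,9}->{3,4,5,6,8}
Constraint 3 (Y + U = V) on D(Y)={4,5,9} D(U)={3,4,5,8,9} D(V)={3,4,5,6,8}: Y {4,5,9}->{4,5}; U {3,4,5,8,9}->{3,4}; V {3,4,5,6,8}->{8}
Constraint 4 (Y < U) on D(Y)={4,5} D(U)={3,4}: Y {4,5}->{}; U {3,4}->{}
So after constraint 4: D(V) = {8}

Answer: {8}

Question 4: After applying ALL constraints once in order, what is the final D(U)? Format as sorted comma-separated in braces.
Answer: {}

Derivation:
Constraint 1 (U != V) on D(U)={3,4,5,8,9} D(V)={3,4,5,6,8,9}: no change
Constraint 2 (V < Y) on D(V)={3,4,5,6,8,9} D(Y)={4,5,9}: V {3,4,5,6,8,9}->{3,4,5,6,8}
Constraint 3 (Y + U = V) on D(Y)={4,5,9} D(U)={3,4,5,8,9} D(V)={3,4,5,6,8}: Y {4,5,9}->{4,5}; U {3,4,5,8,9}->{3,4}; V {3,4,5,6,8}->{8}
Constraint 4 (Y < U) on D(Y)={4,5} D(U)={3,4}: Y {4,5}->{}; U {3,4}->{}
So after all 4 constraints: D(U) = {}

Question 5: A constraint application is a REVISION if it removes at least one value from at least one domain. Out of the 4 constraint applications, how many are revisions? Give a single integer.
Constraint 1 (U != V) on D(U)={3,4,5,8,9} D(V)={3,4,5,6,8,9}: no change => not a revision
Constraint 2 (V < Y) on D(V)={3,4,5,6,8,9} D(Y)={4,5,9}: V {3,4,5,6,8,9}->{3,4,5,6,8} => REVISION
Constraint 3 (Y + U = V) on D(Y)={4,5,9} D(U)={3,4,5,8,9} D(V)={3,4,5,6,8}: Y {4,5,9}->{4,5}; U {3,4,5,8,9}->{3,4}; V {3,4,5,6,8}->{8} => REVISION
Constraint 4 (Y < U) on D(Y)={4,5} D(U)={3,4}: Y {4,5}->{}; U {3,4}->{} => REVISION
Total revisions = 3

Answer: 3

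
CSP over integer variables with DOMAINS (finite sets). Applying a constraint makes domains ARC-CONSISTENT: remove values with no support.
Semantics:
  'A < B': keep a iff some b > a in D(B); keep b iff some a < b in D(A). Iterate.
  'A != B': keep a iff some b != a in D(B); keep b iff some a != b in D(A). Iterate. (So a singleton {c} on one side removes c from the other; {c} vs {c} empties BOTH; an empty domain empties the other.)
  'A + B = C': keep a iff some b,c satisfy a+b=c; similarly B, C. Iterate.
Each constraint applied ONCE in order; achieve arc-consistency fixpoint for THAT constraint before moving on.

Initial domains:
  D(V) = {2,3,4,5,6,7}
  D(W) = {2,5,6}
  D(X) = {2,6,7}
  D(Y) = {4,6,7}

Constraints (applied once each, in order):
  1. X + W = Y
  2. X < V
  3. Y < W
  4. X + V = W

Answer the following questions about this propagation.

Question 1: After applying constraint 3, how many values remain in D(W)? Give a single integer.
Answer: 1

Derivation:
Constraint 1 (X + W = Y) on D(X)={2,6,7} D(W)={2,5,6} D(Y)={4,6,7}: X {2,6,7}->{2}; W {2,5,6}->{2,5}; Y {4,6,7}->{4,7}
Constraint 2 (X < V) on D(X)={2} D(V)={2,3,4,5,6,7}: V {2,3,4,5,6,7}->{3,4,5,6,7}
Constraint 3 (Y < W) on D(Y)={4,7} D(W)={2,5}: Y {4,7}->{4}; W {2,5}->{5}
So after constraint 3: D(W)={5}, size = 1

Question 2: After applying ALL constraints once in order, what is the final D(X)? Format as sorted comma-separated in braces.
Constraint 1 (X + W = Y) on D(X)={2,6,7} D(W)={2,5,6} D(Y)={4,6,7}: X {2,6,7}->{2}; W {2,5,6}->{2,5}; Y {4,6,7}->{4,7}
Constraint 2 (X < V) on D(X)={2} D(V)={2,3,4,5,6,7}: V {2,3,4,5,6,7}->{3,4,5,6,7}
Constraint 3 (Y < W) on D(Y)={4,7} D(W)={2,5}: Y {4,7}->{4}; W {2,5}->{5}
Constraint 4 (X + V = W) on D(X)={2} D(V)={3,4,5,6,7} D(W)={5}: V {3,4,5,6,7}->{3}
So after all 4 constraints: D(X) = {2}

Answer: {2}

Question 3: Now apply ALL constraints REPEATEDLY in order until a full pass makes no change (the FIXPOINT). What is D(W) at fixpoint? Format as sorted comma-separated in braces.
pass 0 (initial): D(W)={2,5,6}
pass 1: V {2,3,4,5,6,7}->{3}; W {2,5,6}->{5}; X {2,6,7}->{2}; Y {4,6,7}->{4}
pass 2: V {3}->{}; W {5}->{}; X {2}->{}; Y {4}->{}
pass 3: no change
Fixpoint after 3 passes: D(W) = {}

Answer: {}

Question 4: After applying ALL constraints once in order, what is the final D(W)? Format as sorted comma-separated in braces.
Constraint 1 (X + W = Y) on D(X)={2,6,7} D(W)={2,5,6} D(Y)={4,6,7}: X {2,6,7}->{2}; W {2,5,6}->{2,5}; Y {4,6,7}->{4,7}
Constraint 2 (X < V) on D(X)={2} D(V)={2,3,4,5,6,7}: V {2,3,4,5,6,7}->{3,4,5,6,7}
Constraint 3 (Y < W) on D(Y)={4,7} D(W)={2,5}: Y {4,7}->{4}; W {2,5}->{5}
Constraint 4 (X + V = W) on D(X)={2} D(V)={3,4,5,6,7} D(W)={5}: V {3,4,5,6,7}->{3}
So after all 4 constraints: D(W) = {5}

Answer: {5}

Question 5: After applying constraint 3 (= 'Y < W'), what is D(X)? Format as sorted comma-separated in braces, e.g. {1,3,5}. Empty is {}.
Constraint 1 (X + W = Y) on D(X)={2,6,7} D(W)={2,5,6} D(Y)={4,6,7}: X {2,6,7}->{2}; W {2,5,6}->{2,5}; Y {4,6,7}->{4,7}
Constraint 2 (X < V) on D(X)={2} D(V)={2,3,4,5,6,7}: V {2,3,4,5,6,7}->{3,4,5,6,7}
Constraint 3 (Y < W) on D(Y)={4,7} D(W)={2,5}: Y {4,7}->{4}; W {2,5}->{5}
So after constraint 3: D(X) = {2}

Answer: {2}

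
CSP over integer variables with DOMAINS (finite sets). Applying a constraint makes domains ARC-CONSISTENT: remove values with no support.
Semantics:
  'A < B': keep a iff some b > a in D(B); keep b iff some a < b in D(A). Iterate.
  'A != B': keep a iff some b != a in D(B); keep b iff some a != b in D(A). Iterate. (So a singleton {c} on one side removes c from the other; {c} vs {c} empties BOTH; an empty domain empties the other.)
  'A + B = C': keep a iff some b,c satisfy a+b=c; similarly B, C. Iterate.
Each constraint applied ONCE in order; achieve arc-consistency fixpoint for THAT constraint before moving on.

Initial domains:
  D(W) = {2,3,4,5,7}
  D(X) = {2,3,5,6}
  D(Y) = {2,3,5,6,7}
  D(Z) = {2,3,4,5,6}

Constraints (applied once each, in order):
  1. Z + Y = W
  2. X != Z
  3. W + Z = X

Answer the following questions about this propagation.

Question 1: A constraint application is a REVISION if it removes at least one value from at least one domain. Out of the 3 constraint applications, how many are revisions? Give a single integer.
Constraint 1 (Z + Y = W) on D(Z)={2,3,4,5,6} D(Y)={2,3,5,6,7} D(W)={2,3,4,5,7}: Z {2,3,4,5,6}->{2,3,4,5}; Y {2,3,5,6,7}->{2,3,5}; W {2,3,4,5,7}->{4,5,7} => REVISION
Constraint 2 (X != Z) on D(X)={2,3,5,6} D(Z)={2,3,4,5}: no change => not a revision
Constraint 3 (W + Z = X) on D(W)={4,5,7} D(Z)={2,3,4,5} D(X)={2,3,5,6}: W {4,5,7}->{4}; Z {2,3,4,5}->{2}; X {2,3,5,6}->{6} => REVISION
Total revisions = 2

Answer: 2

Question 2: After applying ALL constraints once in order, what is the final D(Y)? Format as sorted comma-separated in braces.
Constraint 1 (Z + Y = W) on D(Z)={2,3,4,5,6} D(Y)={2,3,5,6,7} D(W)={2,3,4,5,7}: Z {2,3,4,5,6}->{2,3,4,5}; Y {2,3,5,6,7}->{2,3,5}; W {2,3,4,5,7}->{4,5,7}
Constraint 2 (X != Z) on D(X)={2,3,5,6} D(Z)={2,3,4,5}: no change
Constraint 3 (W + Z = X) on D(W)={4,5,7} D(Z)={2,3,4,5} D(X)={2,3,5,6}: W {4,5,7}->{4}; Z {2,3,4,5}->{2}; X {2,3,5,6}->{6}
So after all 3 constraints: D(Y) = {2,3,5}

Answer: {2,3,5}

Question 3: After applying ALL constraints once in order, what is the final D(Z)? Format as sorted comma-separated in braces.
Answer: {2}

Derivation:
Constraint 1 (Z + Y = W) on D(Z)={2,3,4,5,6} D(Y)={2,3,5,6,7} D(W)={2,3,4,5,7}: Z {2,3,4,5,6}->{2,3,4,5}; Y {2,3,5,6,7}->{2,3,5}; W {2,3,4,5,7}->{4,5,7}
Constraint 2 (X != Z) on D(X)={2,3,5,6} D(Z)={2,3,4,5}: no change
Constraint 3 (W + Z = X) on D(W)={4,5,7} D(Z)={2,3,4,5} D(X)={2,3,5,6}: W {4,5,7}->{4}; Z {2,3,4,5}->{2}; X {2,3,5,6}->{6}
So after all 3 constraints: D(Z) = {2}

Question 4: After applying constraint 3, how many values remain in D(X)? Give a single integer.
Answer: 1

Derivation:
Constraint 1 (Z + Y = W) on D(Z)={2,3,4,5,6} D(Y)={2,3,5,6,7} D(W)={2,3,4,5,7}: Z {2,3,4,5,6}->{2,3,4,5}; Y {2,3,5,6,7}->{2,3,5}; W {2,3,4,5,7}->{4,5,7}
Constraint 2 (X != Z) on D(X)={2,3,5,6} D(Z)={2,3,4,5}: no change
Constraint 3 (W + Z = X) on D(W)={4,5,7} D(Z)={2,3,4,5} D(X)={2,3,5,6}: W {4,5,7}->{4}; Z {2,3,4,5}->{2}; X {2,3,5,6}->{6}
So after constraint 3: D(X)={6}, size = 1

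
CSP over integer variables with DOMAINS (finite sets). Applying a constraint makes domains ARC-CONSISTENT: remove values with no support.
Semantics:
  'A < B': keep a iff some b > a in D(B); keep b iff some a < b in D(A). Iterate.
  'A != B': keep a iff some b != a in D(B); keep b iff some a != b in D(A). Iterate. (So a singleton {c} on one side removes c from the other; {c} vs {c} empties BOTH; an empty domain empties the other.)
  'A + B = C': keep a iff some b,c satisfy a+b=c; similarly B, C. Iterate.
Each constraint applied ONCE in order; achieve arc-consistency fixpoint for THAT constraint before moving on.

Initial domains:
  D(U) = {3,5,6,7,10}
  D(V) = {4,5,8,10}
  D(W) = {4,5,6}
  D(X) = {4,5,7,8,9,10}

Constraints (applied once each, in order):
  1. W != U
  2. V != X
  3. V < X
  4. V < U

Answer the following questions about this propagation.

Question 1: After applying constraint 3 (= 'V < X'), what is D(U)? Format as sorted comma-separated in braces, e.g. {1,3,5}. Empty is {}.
Constraint 1 (W != U) on D(W)={4,5,6} D(U)={3,5,6,7,10}: no change
Constraint 2 (V != X) on D(V)={4,5,8,10} D(X)={4,5,7,8,9,10}: no change
Constraint 3 (V < X) on D(V)={4,5,8,10} D(X)={4,5,7,8,9,10}: V {4,5,8,10}->{4,5,8}; X {4,5,7,8,9,10}->{5,7,8,9,10}
So after constraint 3: D(U) = {3,5,6,7,10}

Answer: {3,5,6,7,10}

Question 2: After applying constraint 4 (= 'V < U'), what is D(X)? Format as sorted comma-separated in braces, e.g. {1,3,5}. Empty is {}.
Answer: {5,7,8,9,10}

Derivation:
Constraint 1 (W != U) on D(W)={4,5,6} D(U)={3,5,6,7,10}: no change
Constraint 2 (V != X) on D(V)={4,5,8,10} D(X)={4,5,7,8,9,10}: no change
Constraint 3 (V < X) on D(V)={4,5,8,10} D(X)={4,5,7,8,9,10}: V {4,5,8,10}->{4,5,8}; X {4,5,7,8,9,10}->{5,7,8,9,10}
Constraint 4 (V < U) on D(V)={4,5,8} D(U)={3,5,6,7,10}: U {3,5,6,7,10}->{5,6,7,10}
So after constraint 4: D(X) = {5,7,8,9,10}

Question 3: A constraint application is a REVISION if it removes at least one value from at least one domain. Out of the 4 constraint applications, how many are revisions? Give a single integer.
Answer: 2

Derivation:
Constraint 1 (W != U) on D(W)={4,5,6} D(U)={3,5,6,7,10}: no change => not a revision
Constraint 2 (V != X) on D(V)={4,5,8,10} D(X)={4,5,7,8,9,10}: no change => not a revision
Constraint 3 (V < X) on D(V)={4,5,8,10} D(X)={4,5,7,8,9,10}: V {4,5,8,10}->{4,5,8}; X {4,5,7,8,9,10}->{5,7,8,9,10} => REVISION
Constraint 4 (V < U) on D(V)={4,5,8} D(U)={3,5,6,7,10}: U {3,5,6,7,10}->{5,6,7,10} => REVISION
Total revisions = 2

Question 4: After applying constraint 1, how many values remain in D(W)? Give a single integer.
Constraint 1 (W != U) on D(W)={4,5,6} D(U)={3,5,6,7,10}: no change
So after constraint 1: D(W)={4,5,6}, size = 3

Answer: 3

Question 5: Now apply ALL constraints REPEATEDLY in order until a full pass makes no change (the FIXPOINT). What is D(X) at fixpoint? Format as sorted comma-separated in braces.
pass 0 (initial): D(X)={4,5,7,8,9,10}
pass 1: U {3,5,6,7,10}->{5,6,7,10}; V {4,5,8,10}->{4,5,8}; X {4,5,7,8,9,10}->{5,7,8,9,10}
pass 2: no change
Fixpoint after 2 passes: D(X) = {5,7,8,9,10}

Answer: {5,7,8,9,10}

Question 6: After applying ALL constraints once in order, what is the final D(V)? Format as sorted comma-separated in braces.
Constraint 1 (W != U) on D(W)={4,5,6} D(U)={3,5,6,7,10}: no change
Constraint 2 (V != X) on D(V)={4,5,8,10} D(X)={4,5,7,8,9,10}: no change
Constraint 3 (V < X) on D(V)={4,5,8,10} D(X)={4,5,7,8,9,10}: V {4,5,8,10}->{4,5,8}; X {4,5,7,8,9,10}->{5,7,8,9,10}
Constraint 4 (V < U) on D(V)={4,5,8} D(U)={3,5,6,7,10}: U {3,5,6,7,10}->{5,6,7,10}
So after all 4 constraints: D(V) = {4,5,8}

Answer: {4,5,8}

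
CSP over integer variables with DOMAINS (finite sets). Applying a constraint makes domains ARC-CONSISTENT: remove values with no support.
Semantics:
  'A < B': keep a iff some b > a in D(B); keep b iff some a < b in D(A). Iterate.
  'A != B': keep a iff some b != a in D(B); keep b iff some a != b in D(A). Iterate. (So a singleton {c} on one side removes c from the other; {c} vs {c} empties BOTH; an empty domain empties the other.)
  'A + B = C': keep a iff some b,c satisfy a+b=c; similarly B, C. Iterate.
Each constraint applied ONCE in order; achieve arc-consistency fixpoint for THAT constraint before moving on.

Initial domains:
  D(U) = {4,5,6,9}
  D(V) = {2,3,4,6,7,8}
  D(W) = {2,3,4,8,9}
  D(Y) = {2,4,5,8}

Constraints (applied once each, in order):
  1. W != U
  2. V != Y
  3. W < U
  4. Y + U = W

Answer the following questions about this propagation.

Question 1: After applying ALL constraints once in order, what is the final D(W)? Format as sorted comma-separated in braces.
Answer: {8}

Derivation:
Constraint 1 (W != U) on D(W)={2,3,4,8,9} D(U)={4,5,6,9}: no change
Constraint 2 (V != Y) on D(V)={2,3,4,6,7,8} D(Y)={2,4,5,8}: no change
Constraint 3 (W < U) on D(W)={2,3,4,8,9} D(U)={4,5,6,9}: W {2,3,4,8,9}->{2,3,4,8}
Constraint 4 (Y + U = W) on D(Y)={2,4,5,8} D(U)={4,5,6,9} D(W)={2,3,4,8}: Y {2,4,5,8}->{2,4}; U {4,5,6,9}->{4,6}; W {2,3,4,8}->{8}
So after all 4 constraints: D(W) = {8}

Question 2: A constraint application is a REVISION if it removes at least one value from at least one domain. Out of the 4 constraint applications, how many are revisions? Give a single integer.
Constraint 1 (W != U) on D(W)={2,3,4,8,9} D(U)={4,5,6,9}: no change => not a revision
Constraint 2 (V != Y) on D(V)={2,3,4,6,7,8} D(Y)={2,4,5,8}: no change => not a revision
Constraint 3 (W < U) on D(W)={2,3,4,8,9} D(U)={4,5,6,9}: W {2,3,4,8,9}->{2,3,4,8} => REVISION
Constraint 4 (Y + U = W) on D(Y)={2,4,5,8} D(U)={4,5,6,9} D(W)={2,3,4,8}: Y {2,4,5,8}->{2,4}; U {4,5,6,9}->{4,6}; W {2,3,4,8}->{8} => REVISION
Total revisions = 2

Answer: 2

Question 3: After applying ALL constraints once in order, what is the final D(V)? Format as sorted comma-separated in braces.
Constraint 1 (W != U) on D(W)={2,3,4,8,9} D(U)={4,5,6,9}: no change
Constraint 2 (V != Y) on D(V)={2,3,4,6,7,8} D(Y)={2,4,5,8}: no change
Constraint 3 (W < U) on D(W)={2,3,4,8,9} D(U)={4,5,6,9}: W {2,3,4,8,9}->{2,3,4,8}
Constraint 4 (Y + U = W) on D(Y)={2,4,5,8} D(U)={4,5,6,9} D(W)={2,3,4,8}: Y {2,4,5,8}->{2,4}; U {4,5,6,9}->{4,6}; W {2,3,4,8}->{8}
So after all 4 constraints: D(V) = {2,3,4,6,7,8}

Answer: {2,3,4,6,7,8}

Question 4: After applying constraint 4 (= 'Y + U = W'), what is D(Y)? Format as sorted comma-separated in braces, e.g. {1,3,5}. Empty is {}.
Answer: {2,4}

Derivation:
Constraint 1 (W != U) on D(W)={2,3,4,8,9} D(U)={4,5,6,9}: no change
Constraint 2 (V != Y) on D(V)={2,3,4,6,7,8} D(Y)={2,4,5,8}: no change
Constraint 3 (W < U) on D(W)={2,3,4,8,9} D(U)={4,5,6,9}: W {2,3,4,8,9}->{2,3,4,8}
Constraint 4 (Y + U = W) on D(Y)={2,4,5,8} D(U)={4,5,6,9} D(W)={2,3,4,8}: Y {2,4,5,8}->{2,4}; U {4,5,6,9}->{4,6}; W {2,3,4,8}->{8}
So after constraint 4: D(Y) = {2,4}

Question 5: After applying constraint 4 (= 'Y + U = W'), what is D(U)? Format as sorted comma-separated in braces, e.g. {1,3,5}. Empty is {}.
Constraint 1 (W != U) on D(W)={2,3,4,8,9} D(U)={4,5,6,9}: no change
Constraint 2 (V != Y) on D(V)={2,3,4,6,7,8} D(Y)={2,4,5,8}: no change
Constraint 3 (W < U) on D(W)={2,3,4,8,9} D(U)={4,5,6,9}: W {2,3,4,8,9}->{2,3,4,8}
Constraint 4 (Y + U = W) on D(Y)={2,4,5,8} D(U)={4,5,6,9} D(W)={2,3,4,8}: Y {2,4,5,8}->{2,4}; U {4,5,6,9}->{4,6}; W {2,3,4,8}->{8}
So after constraint 4: D(U) = {4,6}

Answer: {4,6}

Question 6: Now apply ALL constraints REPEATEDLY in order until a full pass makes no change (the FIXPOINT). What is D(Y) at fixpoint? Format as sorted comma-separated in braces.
pass 0 (initial): D(Y)={2,4,5,8}
pass 1: U {4,5,6,9}->{4,6}; W {2,3,4,8,9}->{8}; Y {2,4,5,8}->{2,4}
pass 2: U {4,6}->{}; W {8}->{}; Y {2,4}->{}
pass 3: V {2,3,4,6,7,8}->{}
pass 4: no change
Fixpoint after 4 passes: D(Y) = {}

Answer: {}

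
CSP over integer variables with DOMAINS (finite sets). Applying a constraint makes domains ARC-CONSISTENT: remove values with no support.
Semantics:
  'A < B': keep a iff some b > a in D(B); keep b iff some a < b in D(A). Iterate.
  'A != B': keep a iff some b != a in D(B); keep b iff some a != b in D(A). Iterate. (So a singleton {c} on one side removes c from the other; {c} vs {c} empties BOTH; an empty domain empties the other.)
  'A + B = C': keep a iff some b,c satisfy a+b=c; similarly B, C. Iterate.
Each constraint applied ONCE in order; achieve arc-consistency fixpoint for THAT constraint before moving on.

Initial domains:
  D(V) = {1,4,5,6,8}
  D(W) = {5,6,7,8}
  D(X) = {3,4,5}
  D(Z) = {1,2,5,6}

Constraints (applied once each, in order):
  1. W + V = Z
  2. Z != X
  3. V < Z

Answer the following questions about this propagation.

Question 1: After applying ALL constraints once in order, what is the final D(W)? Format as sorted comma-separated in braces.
Answer: {5}

Derivation:
Constraint 1 (W + V = Z) on D(W)={5,6,7,8} D(V)={1,4,5,6,8} D(Z)={1,2,5,6}: W {5,6,7,8}->{5}; V {1,4,5,6,8}->{1}; Z {1,2,5,6}->{6}
Constraint 2 (Z != X) on D(Z)={6} D(X)={3,4,5}: no change
Constraint 3 (V < Z) on D(V)={1} D(Z)={6}: no change
So after all 3 constraints: D(W) = {5}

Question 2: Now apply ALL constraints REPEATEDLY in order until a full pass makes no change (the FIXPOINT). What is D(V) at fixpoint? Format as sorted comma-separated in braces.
pass 0 (initial): D(V)={1,4,5,6,8}
pass 1: V {1,4,5,6,8}->{1}; W {5,6,7,8}->{5}; Z {1,2,5,6}->{6}
pass 2: no change
Fixpoint after 2 passes: D(V) = {1}

Answer: {1}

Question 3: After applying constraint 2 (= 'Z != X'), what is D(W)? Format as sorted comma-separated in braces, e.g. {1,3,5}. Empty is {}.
Constraint 1 (W + V = Z) on D(W)={5,6,7,8} D(V)={1,4,5,6,8} D(Z)={1,2,5,6}: W {5,6,7,8}->{5}; V {1,4,5,6,8}->{1}; Z {1,2,5,6}->{6}
Constraint 2 (Z != X) on D(Z)={6} D(X)={3,4,5}: no change
So after constraint 2: D(W) = {5}

Answer: {5}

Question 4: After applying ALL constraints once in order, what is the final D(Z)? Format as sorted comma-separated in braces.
Constraint 1 (W + V = Z) on D(W)={5,6,7,8} D(V)={1,4,5,6,8} D(Z)={1,2,5,6}: W {5,6,7,8}->{5}; V {1,4,5,6,8}->{1}; Z {1,2,5,6}->{6}
Constraint 2 (Z != X) on D(Z)={6} D(X)={3,4,5}: no change
Constraint 3 (V < Z) on D(V)={1} D(Z)={6}: no change
So after all 3 constraints: D(Z) = {6}

Answer: {6}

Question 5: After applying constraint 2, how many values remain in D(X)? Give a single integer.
Answer: 3

Derivation:
Constraint 1 (W + V = Z) on D(W)={5,6,7,8} D(V)={1,4,5,6,8} D(Z)={1,2,5,6}: W {5,6,7,8}->{5}; V {1,4,5,6,8}->{1}; Z {1,2,5,6}->{6}
Constraint 2 (Z != X) on D(Z)={6} D(X)={3,4,5}: no change
So after constraint 2: D(X)={3,4,5}, size = 3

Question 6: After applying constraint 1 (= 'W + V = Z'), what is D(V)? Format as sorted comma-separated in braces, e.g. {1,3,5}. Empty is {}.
Constraint 1 (W + V = Z) on D(W)={5,6,7,8} D(V)={1,4,5,6,8} D(Z)={1,2,5,6}: W {5,6,7,8}->{5}; V {1,4,5,6,8}->{1}; Z {1,2,5,6}->{6}
So after constraint 1: D(V) = {1}

Answer: {1}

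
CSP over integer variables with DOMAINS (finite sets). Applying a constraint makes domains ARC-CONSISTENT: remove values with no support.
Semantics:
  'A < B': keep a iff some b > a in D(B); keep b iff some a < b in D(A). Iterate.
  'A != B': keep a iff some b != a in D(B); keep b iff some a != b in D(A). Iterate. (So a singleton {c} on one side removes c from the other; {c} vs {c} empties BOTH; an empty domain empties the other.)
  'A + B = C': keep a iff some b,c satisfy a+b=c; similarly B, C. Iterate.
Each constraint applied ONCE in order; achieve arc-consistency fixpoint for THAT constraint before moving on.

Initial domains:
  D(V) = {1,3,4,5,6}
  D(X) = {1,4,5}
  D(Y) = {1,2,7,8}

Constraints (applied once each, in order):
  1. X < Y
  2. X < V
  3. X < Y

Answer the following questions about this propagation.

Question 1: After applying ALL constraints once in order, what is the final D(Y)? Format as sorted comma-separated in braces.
Constraint 1 (X < Y) on D(X)={1,4,5} D(Y)={1,2,7,8}: Y {1,2,7,8}->{2,7,8}
Constraint 2 (X < V) on D(X)={1,4,5} D(V)={1,3,4,5,6}: V {1,3,4,5,6}->{3,4,5,6}
Constraint 3 (X < Y) on D(X)={1,4,5} D(Y)={2,7,8}: no change
So after all 3 constraints: D(Y) = {2,7,8}

Answer: {2,7,8}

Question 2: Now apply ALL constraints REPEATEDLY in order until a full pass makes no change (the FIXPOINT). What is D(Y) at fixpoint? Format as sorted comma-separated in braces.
Answer: {2,7,8}

Derivation:
pass 0 (initial): D(Y)={1,2,7,8}
pass 1: V {1,3,4,5,6}->{3,4,5,6}; Y {1,2,7,8}->{2,7,8}
pass 2: no change
Fixpoint after 2 passes: D(Y) = {2,7,8}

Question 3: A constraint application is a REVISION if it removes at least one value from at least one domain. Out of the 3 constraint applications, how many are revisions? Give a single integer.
Answer: 2

Derivation:
Constraint 1 (X < Y) on D(X)={1,4,5} D(Y)={1,2,7,8}: Y {1,2,7,8}->{2,7,8} => REVISION
Constraint 2 (X < V) on D(X)={1,4,5} D(V)={1,3,4,5,6}: V {1,3,4,5,6}->{3,4,5,6} => REVISION
Constraint 3 (X < Y) on D(X)={1,4,5} D(Y)={2,7,8}: no change => not a revision
Total revisions = 2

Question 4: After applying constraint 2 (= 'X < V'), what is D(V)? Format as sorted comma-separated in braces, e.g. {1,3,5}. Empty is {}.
Answer: {3,4,5,6}

Derivation:
Constraint 1 (X < Y) on D(X)={1,4,5} D(Y)={1,2,7,8}: Y {1,2,7,8}->{2,7,8}
Constraint 2 (X < V) on D(X)={1,4,5} D(V)={1,3,4,5,6}: V {1,3,4,5,6}->{3,4,5,6}
So after constraint 2: D(V) = {3,4,5,6}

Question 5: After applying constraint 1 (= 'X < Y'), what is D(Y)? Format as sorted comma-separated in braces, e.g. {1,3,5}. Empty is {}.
Answer: {2,7,8}

Derivation:
Constraint 1 (X < Y) on D(X)={1,4,5} D(Y)={1,2,7,8}: Y {1,2,7,8}->{2,7,8}
So after constraint 1: D(Y) = {2,7,8}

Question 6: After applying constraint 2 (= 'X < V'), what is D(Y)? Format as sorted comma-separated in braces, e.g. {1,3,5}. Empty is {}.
Constraint 1 (X < Y) on D(X)={1,4,5} D(Y)={1,2,7,8}: Y {1,2,7,8}->{2,7,8}
Constraint 2 (X < V) on D(X)={1,4,5} D(V)={1,3,4,5,6}: V {1,3,4,5,6}->{3,4,5,6}
So after constraint 2: D(Y) = {2,7,8}

Answer: {2,7,8}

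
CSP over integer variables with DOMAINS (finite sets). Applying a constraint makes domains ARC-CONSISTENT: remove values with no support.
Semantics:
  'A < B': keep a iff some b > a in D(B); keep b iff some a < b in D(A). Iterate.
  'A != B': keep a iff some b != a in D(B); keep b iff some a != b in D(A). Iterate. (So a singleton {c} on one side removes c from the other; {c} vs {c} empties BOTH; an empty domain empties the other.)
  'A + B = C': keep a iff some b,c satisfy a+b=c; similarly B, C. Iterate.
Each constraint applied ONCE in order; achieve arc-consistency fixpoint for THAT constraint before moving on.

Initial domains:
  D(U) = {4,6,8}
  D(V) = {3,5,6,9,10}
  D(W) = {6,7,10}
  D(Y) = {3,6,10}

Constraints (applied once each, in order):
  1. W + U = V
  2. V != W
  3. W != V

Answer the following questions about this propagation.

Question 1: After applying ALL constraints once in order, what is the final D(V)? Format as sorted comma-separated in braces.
Answer: {10}

Derivation:
Constraint 1 (W + U = V) on D(W)={6,7,10} D(U)={4,6,8} D(V)={3,5,6,9,10}: W {6,7,10}->{6}; U {4,6,8}->{4}; V {3,5,6,9,10}->{10}
Constraint 2 (V != W) on D(V)={10} D(W)={6}: no change
Constraint 3 (W != V) on D(W)={6} D(V)={10}: no change
So after all 3 constraints: D(V) = {10}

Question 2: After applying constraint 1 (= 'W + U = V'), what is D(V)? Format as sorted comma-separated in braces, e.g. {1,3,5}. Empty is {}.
Constraint 1 (W + U = V) on D(W)={6,7,10} D(U)={4,6,8} D(V)={3,5,6,9,10}: W {6,7,10}->{6}; U {4,6,8}->{4}; V {3,5,6,9,10}->{10}
So after constraint 1: D(V) = {10}

Answer: {10}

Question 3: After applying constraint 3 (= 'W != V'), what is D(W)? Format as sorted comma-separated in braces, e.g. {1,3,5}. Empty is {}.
Constraint 1 (W + U = V) on D(W)={6,7,10} D(U)={4,6,8} D(V)={3,5,6,9,10}: W {6,7,10}->{6}; U {4,6,8}->{4}; V {3,5,6,9,10}->{10}
Constraint 2 (V != W) on D(V)={10} D(W)={6}: no change
Constraint 3 (W != V) on D(W)={6} D(V)={10}: no change
So after constraint 3: D(W) = {6}

Answer: {6}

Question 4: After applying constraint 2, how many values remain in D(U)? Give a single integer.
Constraint 1 (W + U = V) on D(W)={6,7,10} D(U)={4,6,8} D(V)={3,5,6,9,10}: W {6,7,10}->{6}; U {4,6,8}->{4}; V {3,5,6,9,10}->{10}
Constraint 2 (V != W) on D(V)={10} D(W)={6}: no change
So after constraint 2: D(U)={4}, size = 1

Answer: 1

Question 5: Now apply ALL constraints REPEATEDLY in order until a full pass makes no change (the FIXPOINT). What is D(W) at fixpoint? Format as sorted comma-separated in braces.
pass 0 (initial): D(W)={6,7,10}
pass 1: U {4,6,8}->{4}; V {3,5,6,9,10}->{10}; W {6,7,10}->{6}
pass 2: no change
Fixpoint after 2 passes: D(W) = {6}

Answer: {6}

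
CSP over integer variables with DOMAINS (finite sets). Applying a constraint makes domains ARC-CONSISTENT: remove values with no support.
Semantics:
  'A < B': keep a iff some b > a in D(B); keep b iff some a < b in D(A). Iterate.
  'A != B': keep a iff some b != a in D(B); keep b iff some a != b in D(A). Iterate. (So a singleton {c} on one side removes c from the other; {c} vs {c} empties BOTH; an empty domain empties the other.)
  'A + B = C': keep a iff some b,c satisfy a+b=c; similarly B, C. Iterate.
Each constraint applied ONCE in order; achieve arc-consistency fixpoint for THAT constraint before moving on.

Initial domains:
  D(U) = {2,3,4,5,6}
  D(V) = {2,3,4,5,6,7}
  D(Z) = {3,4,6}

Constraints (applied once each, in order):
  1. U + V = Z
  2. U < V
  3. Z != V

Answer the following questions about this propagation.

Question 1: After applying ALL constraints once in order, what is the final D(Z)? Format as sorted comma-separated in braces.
Constraint 1 (U + V = Z) on D(U)={2,3,4,5,6} D(V)={2,3,4,5,6,7} D(Z)={3,4,6}: U {2,3,4,5,6}->{2,3,4}; V {2,3,4,5,6,7}->{2,3,4}; Z {3,4,6}->{4,6}
Constraint 2 (U < V) on D(U)={2,3,4} D(V)={2,3,4}: U {2,3,4}->{2,3}; V {2,3,4}->{3,4}
Constraint 3 (Z != V) on D(Z)={4,6} D(V)={3,4}: no change
So after all 3 constraints: D(Z) = {4,6}

Answer: {4,6}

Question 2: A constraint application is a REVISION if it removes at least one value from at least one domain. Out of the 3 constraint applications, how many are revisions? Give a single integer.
Constraint 1 (U + V = Z) on D(U)={2,3,4,5,6} D(V)={2,3,4,5,6,7} D(Z)={3,4,6}: U {2,3,4,5,6}->{2,3,4}; V {2,3,4,5,6,7}->{2,3,4}; Z {3,4,6}->{4,6} => REVISION
Constraint 2 (U < V) on D(U)={2,3,4} D(V)={2,3,4}: U {2,3,4}->{2,3}; V {2,3,4}->{3,4} => REVISION
Constraint 3 (Z != V) on D(Z)={4,6} D(V)={3,4}: no change => not a revision
Total revisions = 2

Answer: 2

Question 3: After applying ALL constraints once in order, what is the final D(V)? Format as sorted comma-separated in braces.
Constraint 1 (U + V = Z) on D(U)={2,3,4,5,6} D(V)={2,3,4,5,6,7} D(Z)={3,4,6}: U {2,3,4,5,6}->{2,3,4}; V {2,3,4,5,6,7}->{2,3,4}; Z {3,4,6}->{4,6}
Constraint 2 (U < V) on D(U)={2,3,4} D(V)={2,3,4}: U {2,3,4}->{2,3}; V {2,3,4}->{3,4}
Constraint 3 (Z != V) on D(Z)={4,6} D(V)={3,4}: no change
So after all 3 constraints: D(V) = {3,4}

Answer: {3,4}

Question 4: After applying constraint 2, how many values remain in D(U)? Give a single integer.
Constraint 1 (U + V = Z) on D(U)={2,3,4,5,6} D(V)={2,3,4,5,6,7} D(Z)={3,4,6}: U {2,3,4,5,6}->{2,3,4}; V {2,3,4,5,6,7}->{2,3,4}; Z {3,4,6}->{4,6}
Constraint 2 (U < V) on D(U)={2,3,4} D(V)={2,3,4}: U {2,3,4}->{2,3}; V {2,3,4}->{3,4}
So after constraint 2: D(U)={2,3}, size = 2

Answer: 2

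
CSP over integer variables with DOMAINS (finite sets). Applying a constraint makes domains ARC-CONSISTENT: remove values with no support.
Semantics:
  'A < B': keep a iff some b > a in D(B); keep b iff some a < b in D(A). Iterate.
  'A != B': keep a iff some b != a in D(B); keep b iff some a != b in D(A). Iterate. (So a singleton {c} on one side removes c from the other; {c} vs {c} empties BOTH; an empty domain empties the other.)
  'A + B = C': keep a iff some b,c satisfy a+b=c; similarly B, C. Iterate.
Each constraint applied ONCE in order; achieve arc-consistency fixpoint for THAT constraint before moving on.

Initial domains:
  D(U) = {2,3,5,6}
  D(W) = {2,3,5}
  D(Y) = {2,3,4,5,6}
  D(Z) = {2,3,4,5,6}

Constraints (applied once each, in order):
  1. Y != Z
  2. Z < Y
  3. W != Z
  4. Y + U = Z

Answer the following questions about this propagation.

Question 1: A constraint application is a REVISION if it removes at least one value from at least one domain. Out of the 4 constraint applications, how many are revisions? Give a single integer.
Constraint 1 (Y != Z) on D(Y)={2,3,4,5,6} D(Z)={2,3,4,5,6}: no change => not a revision
Constraint 2 (Z < Y) on D(Z)={2,3,4,5,6} D(Y)={2,3,4,5,6}: Z {2,3,4,5,6}->{2,3,4,5}; Y {2,3,4,5,6}->{3,4,5,6} => REVISION
Constraint 3 (W != Z) on D(W)={2,3,5} D(Z)={2,3,4,5}: no change => not a revision
Constraint 4 (Y + U = Z) on D(Y)={3,4,5,6} D(U)={2,3,5,6} D(Z)={2,3,4,5}: Y {3,4,5,6}->{3}; U {2,3,5,6}->{2}; Z {2,3,4,5}->{5} => REVISION
Total revisions = 2

Answer: 2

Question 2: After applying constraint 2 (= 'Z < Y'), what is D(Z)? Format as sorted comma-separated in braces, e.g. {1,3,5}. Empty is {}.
Answer: {2,3,4,5}

Derivation:
Constraint 1 (Y != Z) on D(Y)={2,3,4,5,6} D(Z)={2,3,4,5,6}: no change
Constraint 2 (Z < Y) on D(Z)={2,3,4,5,6} D(Y)={2,3,4,5,6}: Z {2,3,4,5,6}->{2,3,4,5}; Y {2,3,4,5,6}->{3,4,5,6}
So after constraint 2: D(Z) = {2,3,4,5}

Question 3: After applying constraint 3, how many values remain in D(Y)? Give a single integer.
Constraint 1 (Y != Z) on D(Y)={2,3,4,5,6} D(Z)={2,3,4,5,6}: no change
Constraint 2 (Z < Y) on D(Z)={2,3,4,5,6} D(Y)={2,3,4,5,6}: Z {2,3,4,5,6}->{2,3,4,5}; Y {2,3,4,5,6}->{3,4,5,6}
Constraint 3 (W != Z) on D(W)={2,3,5} D(Z)={2,3,4,5}: no change
So after constraint 3: D(Y)={3,4,5,6}, size = 4

Answer: 4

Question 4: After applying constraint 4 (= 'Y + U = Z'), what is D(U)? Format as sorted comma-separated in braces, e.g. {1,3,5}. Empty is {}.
Constraint 1 (Y != Z) on D(Y)={2,3,4,5,6} D(Z)={2,3,4,5,6}: no change
Constraint 2 (Z < Y) on D(Z)={2,3,4,5,6} D(Y)={2,3,4,5,6}: Z {2,3,4,5,6}->{2,3,4,5}; Y {2,3,4,5,6}->{3,4,5,6}
Constraint 3 (W != Z) on D(W)={2,3,5} D(Z)={2,3,4,5}: no change
Constraint 4 (Y + U = Z) on D(Y)={3,4,5,6} D(U)={2,3,5,6} D(Z)={2,3,4,5}: Y {3,4,5,6}->{3}; U {2,3,5,6}->{2}; Z {2,3,4,5}->{5}
So after constraint 4: D(U) = {2}

Answer: {2}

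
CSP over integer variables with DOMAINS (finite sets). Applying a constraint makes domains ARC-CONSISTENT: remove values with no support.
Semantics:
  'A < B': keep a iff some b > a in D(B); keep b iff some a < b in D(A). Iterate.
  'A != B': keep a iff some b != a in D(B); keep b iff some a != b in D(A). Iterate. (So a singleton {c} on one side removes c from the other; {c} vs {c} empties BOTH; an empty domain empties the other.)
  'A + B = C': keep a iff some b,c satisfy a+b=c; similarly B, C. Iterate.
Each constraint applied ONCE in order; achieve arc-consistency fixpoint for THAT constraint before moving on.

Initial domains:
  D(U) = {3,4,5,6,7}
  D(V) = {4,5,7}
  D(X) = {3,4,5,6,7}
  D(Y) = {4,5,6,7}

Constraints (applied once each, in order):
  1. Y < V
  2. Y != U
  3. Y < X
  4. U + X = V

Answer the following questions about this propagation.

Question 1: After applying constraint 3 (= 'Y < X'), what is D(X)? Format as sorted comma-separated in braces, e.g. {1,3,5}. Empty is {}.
Answer: {5,6,7}

Derivation:
Constraint 1 (Y < V) on D(Y)={4,5,6,7} D(V)={4,5,7}: Y {4,5,6,7}->{4,5,6}; V {4,5,7}->{5,7}
Constraint 2 (Y != U) on D(Y)={4,5,6} D(U)={3,4,5,6,7}: no change
Constraint 3 (Y < X) on D(Y)={4,5,6} D(X)={3,4,5,6,7}: X {3,4,5,6,7}->{5,6,7}
So after constraint 3: D(X) = {5,6,7}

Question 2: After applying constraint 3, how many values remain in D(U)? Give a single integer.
Answer: 5

Derivation:
Constraint 1 (Y < V) on D(Y)={4,5,6,7} D(V)={4,5,7}: Y {4,5,6,7}->{4,5,6}; V {4,5,7}->{5,7}
Constraint 2 (Y != U) on D(Y)={4,5,6} D(U)={3,4,5,6,7}: no change
Constraint 3 (Y < X) on D(Y)={4,5,6} D(X)={3,4,5,6,7}: X {3,4,5,6,7}->{5,6,7}
So after constraint 3: D(U)={3,4,5,6,7}, size = 5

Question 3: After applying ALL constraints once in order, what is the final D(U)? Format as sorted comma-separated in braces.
Answer: {}

Derivation:
Constraint 1 (Y < V) on D(Y)={4,5,6,7} D(V)={4,5,7}: Y {4,5,6,7}->{4,5,6}; V {4,5,7}->{5,7}
Constraint 2 (Y != U) on D(Y)={4,5,6} D(U)={3,4,5,6,7}: no change
Constraint 3 (Y < X) on D(Y)={4,5,6} D(X)={3,4,5,6,7}: X {3,4,5,6,7}->{5,6,7}
Constraint 4 (U + X = V) on D(U)={3,4,5,6,7} D(X)={5,6,7} D(V)={5,7}: U {3,4,5,6,7}->{}; X {5,6,7}->{}; V {5,7}->{}
So after all 4 constraints: D(U) = {}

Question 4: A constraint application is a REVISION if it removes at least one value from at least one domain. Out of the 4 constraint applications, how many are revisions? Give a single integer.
Constraint 1 (Y < V) on D(Y)={4,5,6,7} D(V)={4,5,7}: Y {4,5,6,7}->{4,5,6}; V {4,5,7}->{5,7} => REVISION
Constraint 2 (Y != U) on D(Y)={4,5,6} D(U)={3,4,5,6,7}: no change => not a revision
Constraint 3 (Y < X) on D(Y)={4,5,6} D(X)={3,4,5,6,7}: X {3,4,5,6,7}->{5,6,7} => REVISION
Constraint 4 (U + X = V) on D(U)={3,4,5,6,7} D(X)={5,6,7} D(V)={5,7}: U {3,4,5,6,7}->{}; X {5,6,7}->{}; V {5,7}->{} => REVISION
Total revisions = 3

Answer: 3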